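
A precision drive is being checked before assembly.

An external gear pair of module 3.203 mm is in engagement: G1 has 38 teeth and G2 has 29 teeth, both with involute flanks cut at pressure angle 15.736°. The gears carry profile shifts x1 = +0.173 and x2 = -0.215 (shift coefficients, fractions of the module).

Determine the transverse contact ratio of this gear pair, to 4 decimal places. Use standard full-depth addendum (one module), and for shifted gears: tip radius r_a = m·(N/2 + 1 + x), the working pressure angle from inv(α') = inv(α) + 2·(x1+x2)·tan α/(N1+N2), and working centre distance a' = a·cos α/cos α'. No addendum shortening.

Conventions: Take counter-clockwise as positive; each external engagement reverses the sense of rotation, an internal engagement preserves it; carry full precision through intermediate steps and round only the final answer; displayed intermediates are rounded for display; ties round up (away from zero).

topology: single-mesh involute geometry — m = 3.203, 38T/29T pair
base radii: r_b1 = 58.576173, r_b2 = 44.702869
tip radii: r_a1 = 64.614119, r_a2 = 48.957855
inv(α') = inv(15.736°) + 2·(+0.173-0.215)·tan α/(38+29) = 0.00676714  ⇒  α' = 15.47659°
a' = a·cos α / cos α' = 107.3005·cos 15.736°/cos 15.47659° = 107.164887
action lengths: √(r_a1²−r_b1²) = 27.272996, √(r_a2²−r_b2²) = 19.963093
base pitch p_b = π·m·cos α = 9.685393
CR = (27.272996 + 19.963093 − 107.164887·sin 15.47659°)/9.685393 = 1.924518
contact ratio ≈ 1.9245

1.9245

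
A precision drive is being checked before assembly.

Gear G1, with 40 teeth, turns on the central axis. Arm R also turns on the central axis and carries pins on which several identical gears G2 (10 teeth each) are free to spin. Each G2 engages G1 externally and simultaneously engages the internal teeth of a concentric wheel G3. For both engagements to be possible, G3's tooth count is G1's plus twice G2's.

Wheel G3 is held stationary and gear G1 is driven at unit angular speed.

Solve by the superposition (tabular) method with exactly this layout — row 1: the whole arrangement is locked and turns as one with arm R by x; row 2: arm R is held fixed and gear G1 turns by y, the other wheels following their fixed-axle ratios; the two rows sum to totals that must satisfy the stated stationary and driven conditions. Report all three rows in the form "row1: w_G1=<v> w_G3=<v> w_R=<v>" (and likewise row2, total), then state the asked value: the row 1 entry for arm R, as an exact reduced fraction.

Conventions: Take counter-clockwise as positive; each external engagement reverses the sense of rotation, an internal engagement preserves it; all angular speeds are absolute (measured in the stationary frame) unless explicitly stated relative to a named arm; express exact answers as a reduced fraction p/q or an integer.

class = planetary set [G3 = 40+2·10 = 60; Willis about the carrier]
row 1: whole set turns with the arm by x
row 2: sun turns y, ring = −(40/60)·y, arm 0
boundary: total ω_ring = x − (40/60)·y = 0 and total ω_sun = x + y = 1  ⇒  y = 3/5, x = 2/5
row 2 ring = −(40/60)·3/5 = -2/5
totals (row 1 + row 2): sun 2/5 + 3/5 = 1, ring 2/5 + (-2/5) = 0, arm 2/5 + 0 = 2/5
asked cell (row1, arm) = 2/5

row1: w_G1=2/5 w_G3=2/5 w_R=2/5
row2: w_G1=3/5 w_G3=-2/5 w_R=0
total: w_G1=1 w_G3=0 w_R=2/5
asked value: 2/5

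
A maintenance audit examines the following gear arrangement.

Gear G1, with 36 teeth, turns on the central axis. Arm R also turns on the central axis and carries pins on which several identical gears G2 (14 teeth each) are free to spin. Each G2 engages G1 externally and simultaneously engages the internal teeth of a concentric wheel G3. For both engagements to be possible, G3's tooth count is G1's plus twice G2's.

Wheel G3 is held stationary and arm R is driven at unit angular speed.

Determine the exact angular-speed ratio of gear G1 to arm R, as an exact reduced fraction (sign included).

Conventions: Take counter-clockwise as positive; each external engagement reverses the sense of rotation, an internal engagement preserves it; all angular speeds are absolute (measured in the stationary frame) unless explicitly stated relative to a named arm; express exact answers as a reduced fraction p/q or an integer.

planetary set (36T centre, 14T on arm, 64T internal) — Willis relation
ring teeth: 36 + 2·14 = 64
36(ω_sun−ω_arm) = −64(ω_ring−ω_arm),  ω_ring = 0, ω_arm = 1
ω_sun = 1 − (64/36)(0−1) = 25/9
ω_out/ω_in = 25/9

25/9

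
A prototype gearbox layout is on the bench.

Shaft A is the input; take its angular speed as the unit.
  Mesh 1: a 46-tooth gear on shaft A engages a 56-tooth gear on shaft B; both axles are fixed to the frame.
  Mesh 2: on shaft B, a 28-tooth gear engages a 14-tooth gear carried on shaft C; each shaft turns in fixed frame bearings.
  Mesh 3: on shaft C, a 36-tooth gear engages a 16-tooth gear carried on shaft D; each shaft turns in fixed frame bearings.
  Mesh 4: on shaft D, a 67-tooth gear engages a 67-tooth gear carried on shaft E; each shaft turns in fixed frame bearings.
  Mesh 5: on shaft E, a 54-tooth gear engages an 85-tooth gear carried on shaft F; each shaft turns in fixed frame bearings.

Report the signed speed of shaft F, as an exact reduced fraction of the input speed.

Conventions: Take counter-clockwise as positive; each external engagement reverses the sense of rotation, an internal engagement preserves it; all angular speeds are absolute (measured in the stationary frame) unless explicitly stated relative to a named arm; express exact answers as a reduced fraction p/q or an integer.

5-mesh fixed-axis compound train (all bearings frame-fixed)
mesh 1 [46T→56T]: |ω|/ω_in = 1×46/56 = 23/28, sense flips to −
mesh 2 [28T→14T]: |ω|/ω_in = (23/28)×28/14 = 23/14, sense flips to +
mesh 3 [36T→16T]: |ω|/ω_in = (23/14)×36/16 = 207/56, sense flips to −
mesh 4 [67T→67T]: |ω|/ω_in = (207/56)×67/67 = 207/56, sense flips to +
mesh 5 [54T→85T]: |ω|/ω_in = (207/56)×54/85 = 5589/2380, sense flips to −
signed output speed (× input speed) = -5589/2380

-5589/2380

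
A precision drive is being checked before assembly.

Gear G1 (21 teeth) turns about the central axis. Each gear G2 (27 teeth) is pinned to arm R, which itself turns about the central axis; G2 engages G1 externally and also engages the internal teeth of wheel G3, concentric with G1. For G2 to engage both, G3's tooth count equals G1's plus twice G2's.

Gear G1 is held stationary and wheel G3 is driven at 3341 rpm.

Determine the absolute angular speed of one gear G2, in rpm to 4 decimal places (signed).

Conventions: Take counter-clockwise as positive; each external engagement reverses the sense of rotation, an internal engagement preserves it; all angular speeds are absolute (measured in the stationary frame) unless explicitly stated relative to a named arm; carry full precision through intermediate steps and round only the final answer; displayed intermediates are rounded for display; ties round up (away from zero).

+4640.2778 rpm

class = planetary set [G3 = 21+2·27 = 75; Willis about the carrier]
normalise by the input: solve with ω_ring = 1, then scale by 3341 rpm
ring teeth: 21 + 2·27 = 75
21(ω_sun−ω_arm) = −75(ω_ring−ω_arm),  ω_sun = 0, ω_ring = 1
21(0−ω_arm) = −75(1−ω_arm)  ⇒  96·ω_arm = 75  ⇒  ω_arm = 25/32
sun–planet mesh: 21·(0−25/32) = −27·(ω_p−ω_arm)  ⇒  ω_p−ω_arm = 175/288
ω_p = 25/32 + 175/288 = 25/18
scale: ω_p = 25/18 × 3341 rpm = +4640.2778 rpm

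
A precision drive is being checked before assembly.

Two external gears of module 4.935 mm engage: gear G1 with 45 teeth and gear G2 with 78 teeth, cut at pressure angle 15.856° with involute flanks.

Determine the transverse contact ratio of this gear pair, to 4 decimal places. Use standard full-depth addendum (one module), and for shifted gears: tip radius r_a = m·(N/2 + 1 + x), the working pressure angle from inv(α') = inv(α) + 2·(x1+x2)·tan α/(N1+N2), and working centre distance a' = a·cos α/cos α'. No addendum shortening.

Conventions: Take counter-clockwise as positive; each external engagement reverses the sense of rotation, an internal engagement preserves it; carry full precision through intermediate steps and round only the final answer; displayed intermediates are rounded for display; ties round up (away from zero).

single-mesh involute tooth geometry (45T engaging 78T at module 4.935)
base radii: r_b1 = 106.812680, r_b2 = 185.141978
tip radii: r_a1 = 115.972500, r_a2 = 197.400000
no profile shift: α' = α, a' = a
action lengths: √(r_a1²−r_b1²) = 45.173800, √(r_a2²−r_b2²) = 68.477791
base pitch p_b = π·m·cos α = 14.913864
CR = (45.173800 + 68.477791 − 303.502500·sin 15.85600°)/14.913864 = 2.060396
contact ratio ≈ 2.0604

2.0604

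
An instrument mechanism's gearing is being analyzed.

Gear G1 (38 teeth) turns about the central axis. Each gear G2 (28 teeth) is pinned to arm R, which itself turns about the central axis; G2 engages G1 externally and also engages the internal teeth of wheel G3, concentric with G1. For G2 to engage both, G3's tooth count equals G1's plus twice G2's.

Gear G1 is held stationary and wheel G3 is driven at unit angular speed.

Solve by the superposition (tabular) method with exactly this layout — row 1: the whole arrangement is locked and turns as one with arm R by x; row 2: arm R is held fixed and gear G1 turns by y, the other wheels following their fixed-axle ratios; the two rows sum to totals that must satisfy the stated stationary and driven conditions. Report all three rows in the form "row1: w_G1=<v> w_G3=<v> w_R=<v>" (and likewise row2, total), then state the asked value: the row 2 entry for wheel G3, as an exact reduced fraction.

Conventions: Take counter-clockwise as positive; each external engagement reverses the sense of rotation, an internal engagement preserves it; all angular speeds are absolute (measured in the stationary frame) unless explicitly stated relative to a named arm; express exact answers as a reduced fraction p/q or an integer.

planetary set (38T centre, 28T on arm, 94T internal) — Willis relation
row 1: whole set turns with the arm by x
row 2 (arm held, sun turns y): ω_ring = −(38/94)·y, ω_arm = 0
boundary: total ω_sun = x + y = 0 and total ω_ring = x − (38/94)·y = 1  ⇒  y = -47/66, x = 47/66
row 2 ring = −(38/94)·(-47/66) = 19/66
totals (row 1 + row 2): sun 47/66 + (-47/66) = 0, ring 47/66 + 19/66 = 1, arm 47/66 + 0 = 47/66
asked cell (row2, ring) = 19/66

row1: w_G1=47/66 w_G3=47/66 w_R=47/66
row2: w_G1=-47/66 w_G3=19/66 w_R=0
total: w_G1=0 w_G3=1 w_R=47/66
asked value: 19/66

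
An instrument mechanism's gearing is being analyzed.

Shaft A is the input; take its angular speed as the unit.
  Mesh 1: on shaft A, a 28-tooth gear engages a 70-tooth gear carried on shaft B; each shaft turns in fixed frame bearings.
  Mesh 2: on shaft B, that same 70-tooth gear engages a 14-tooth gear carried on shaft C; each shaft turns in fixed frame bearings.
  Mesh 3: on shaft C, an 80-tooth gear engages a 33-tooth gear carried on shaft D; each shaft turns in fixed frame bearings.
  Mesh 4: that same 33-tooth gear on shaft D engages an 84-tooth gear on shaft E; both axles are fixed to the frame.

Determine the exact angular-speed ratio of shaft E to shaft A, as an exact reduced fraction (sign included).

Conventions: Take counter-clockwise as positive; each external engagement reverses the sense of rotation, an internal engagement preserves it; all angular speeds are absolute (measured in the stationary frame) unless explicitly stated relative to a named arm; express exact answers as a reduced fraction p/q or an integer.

40/21

class = fixed-axis compound train [4 meshes; 4 ratios multiply, 4 sense flips]
mesh 1 [28T→70T]: running ratio 2/5, sense −
mesh 2 [70T→14T]: running ratio 2, sense +
mesh 3 [80T→33T]: running ratio 160/33, sense −
mesh 4 [33T→84T]: running ratio 40/21, sense +
ω_out/ω_in = 40/21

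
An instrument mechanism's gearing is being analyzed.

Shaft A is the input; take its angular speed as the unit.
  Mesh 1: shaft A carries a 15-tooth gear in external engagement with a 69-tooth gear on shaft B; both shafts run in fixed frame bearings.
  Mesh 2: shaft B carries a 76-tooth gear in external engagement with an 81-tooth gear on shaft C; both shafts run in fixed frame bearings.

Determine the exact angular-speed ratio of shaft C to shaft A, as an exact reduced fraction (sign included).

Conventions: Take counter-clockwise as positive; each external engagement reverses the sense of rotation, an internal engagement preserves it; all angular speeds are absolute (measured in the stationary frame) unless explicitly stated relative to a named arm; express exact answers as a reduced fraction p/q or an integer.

class = fixed-axis compound train [2 meshes; 2 ratios multiply, 2 sense flips]
mesh 1 [15T→69T]: running ratio 5/23, sense −
mesh 2 [76T→81T]: running ratio 380/1863, sense +
ω_out/ω_in = 380/1863

380/1863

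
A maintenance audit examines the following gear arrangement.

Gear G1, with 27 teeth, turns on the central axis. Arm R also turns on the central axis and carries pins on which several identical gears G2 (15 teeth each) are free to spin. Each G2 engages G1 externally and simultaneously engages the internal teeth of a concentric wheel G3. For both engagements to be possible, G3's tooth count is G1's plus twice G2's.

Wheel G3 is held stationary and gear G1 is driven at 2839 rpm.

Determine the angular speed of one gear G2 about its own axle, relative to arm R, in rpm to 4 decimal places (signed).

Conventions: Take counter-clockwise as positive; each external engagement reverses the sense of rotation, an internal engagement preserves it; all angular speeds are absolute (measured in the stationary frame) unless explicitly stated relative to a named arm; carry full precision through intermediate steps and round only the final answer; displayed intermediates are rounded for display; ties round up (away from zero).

-3467.6357 rpm

topology: planetary set — G1 27T / G2 15T / G3 57T, arm = carrier (Willis)
normalise by the input: solve with ω_sun = 1, then scale by 2839 rpm
ring teeth: 27 + 2·15 = 57
27(ω_sun−ω_arm) = −57(ω_ring−ω_arm),  ω_ring = 0, ω_sun = 1
27(1−ω_arm) = −57(0−ω_arm)  ⇒  84·ω_arm = 27  ⇒  ω_arm = 9/28
sun–planet mesh: 27·(1−9/28) = −15·(ω_p−ω_arm)  ⇒  ω_p−ω_arm = -171/140
scale: ω_p−ω_arm = -171/140 × 2839 rpm = -3467.6357 rpm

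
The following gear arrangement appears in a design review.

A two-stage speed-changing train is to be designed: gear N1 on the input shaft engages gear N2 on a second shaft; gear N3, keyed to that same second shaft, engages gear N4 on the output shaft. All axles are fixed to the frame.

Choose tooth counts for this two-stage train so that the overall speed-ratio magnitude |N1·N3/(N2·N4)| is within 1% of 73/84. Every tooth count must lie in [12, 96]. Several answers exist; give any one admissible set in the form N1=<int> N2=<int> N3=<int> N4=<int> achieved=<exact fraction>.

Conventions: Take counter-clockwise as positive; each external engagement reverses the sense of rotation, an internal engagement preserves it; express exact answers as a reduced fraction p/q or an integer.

class = fixed-axis compound train [2-stage, 73/84 wanted]
target = 73/84 in lowest terms: an exact hit needs N1·N3 = k·73 and N2·N4 = k·84 for one integer k, every count in [12, 96]; additionally prefer no 1:1 stage (N1 ≠ N2, N3 ≠ N4)
k = 1…11: no 1:1-free in-range split of k·73 and k·84 into factor pairs; take k = 12
k = 12: N1·N3 = 876 = 12·73, N2·N4 = 1008 = 84·12
achieved = 12·73/(84·12) = 73/84; |achieved − target| = 0 ≤ 73/8400 ✓

N1=12 N2=84 N3=73 N4=12 achieved=73/84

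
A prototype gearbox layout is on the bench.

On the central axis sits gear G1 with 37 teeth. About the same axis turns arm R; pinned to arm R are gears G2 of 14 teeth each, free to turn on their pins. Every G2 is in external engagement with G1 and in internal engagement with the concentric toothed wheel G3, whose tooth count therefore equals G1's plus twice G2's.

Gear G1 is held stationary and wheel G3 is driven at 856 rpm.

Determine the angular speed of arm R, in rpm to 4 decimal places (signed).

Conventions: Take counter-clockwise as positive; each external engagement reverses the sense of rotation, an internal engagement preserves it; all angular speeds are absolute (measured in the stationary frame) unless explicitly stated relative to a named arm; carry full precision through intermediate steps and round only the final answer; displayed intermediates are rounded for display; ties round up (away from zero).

class = planetary set [G3 = 37+2·14 = 65; Willis about the carrier]
normalise by the input: solve with ω_ring = 1, then scale by 856 rpm
ring teeth: 37 + 2·14 = 65
37(ω_sun−ω_arm) = −65(ω_ring−ω_arm),  ω_sun = 0, ω_ring = 1
37(0−ω_arm) = −65(1−ω_arm)  ⇒  102·ω_arm = 65  ⇒  ω_arm = 65/102
scale: ω_arm = 65/102 × 856 rpm = +545.4902 rpm

+545.4902 rpm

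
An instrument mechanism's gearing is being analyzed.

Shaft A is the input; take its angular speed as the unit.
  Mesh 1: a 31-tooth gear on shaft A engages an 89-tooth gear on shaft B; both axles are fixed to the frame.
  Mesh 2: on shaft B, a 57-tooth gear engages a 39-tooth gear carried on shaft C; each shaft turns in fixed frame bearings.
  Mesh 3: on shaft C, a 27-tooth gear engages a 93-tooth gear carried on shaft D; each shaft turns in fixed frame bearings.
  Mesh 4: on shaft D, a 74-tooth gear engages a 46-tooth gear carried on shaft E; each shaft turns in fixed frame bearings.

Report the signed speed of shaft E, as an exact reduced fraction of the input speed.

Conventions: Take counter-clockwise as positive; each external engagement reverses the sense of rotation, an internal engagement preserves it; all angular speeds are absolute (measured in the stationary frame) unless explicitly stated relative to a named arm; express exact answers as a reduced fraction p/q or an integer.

4-mesh fixed-axis compound train (all bearings frame-fixed)
mesh 1 [31T→89T]: |ω|/ω_in = 1×31/89 = 31/89, sense flips to −
mesh 2 [57T→39T]: |ω|/ω_in = (31/89)×57/39 = 589/1157, sense flips to +
mesh 3 [27T→93T]: |ω|/ω_in = (589/1157)×27/93 = 171/1157, sense flips to −
mesh 4 [74T→46T]: |ω|/ω_in = (171/1157)×74/46 = 6327/26611, sense flips to +
signed output speed (× input speed) = 6327/26611

6327/26611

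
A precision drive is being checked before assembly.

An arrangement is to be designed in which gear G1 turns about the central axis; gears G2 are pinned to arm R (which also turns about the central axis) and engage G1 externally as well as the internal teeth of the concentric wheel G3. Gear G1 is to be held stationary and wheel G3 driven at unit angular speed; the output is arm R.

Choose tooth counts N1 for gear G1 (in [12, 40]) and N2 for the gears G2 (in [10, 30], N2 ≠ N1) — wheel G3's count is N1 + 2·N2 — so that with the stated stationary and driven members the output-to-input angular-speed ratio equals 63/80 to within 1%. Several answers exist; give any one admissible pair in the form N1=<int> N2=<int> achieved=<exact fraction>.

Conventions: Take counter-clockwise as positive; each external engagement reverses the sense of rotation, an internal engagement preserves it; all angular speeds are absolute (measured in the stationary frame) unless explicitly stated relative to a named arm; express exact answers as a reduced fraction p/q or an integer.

class = planetary set [ratio 63/80 wanted; Willis about the carrier]
Willis with ω_sun = 0: ω_arm/ω_ring = N3/(N1+N3); set equal to 63/80  ⇒  N3/N1 = (63/80)/(1 − 63/80) = 63/17
N3 = N1 + 2·N2  ⇒  N2/N1 = (N3/N1 − 1)/2 = (63/17 − 1)/2 = 23/17
smallest multiple with N1 ≥ 12 and N2 ≥ 10: k = 1  ⇒  N1 = 1·17 = 17, N2 = 1·23 = 23 (N1 ≤ 40, N2 ≤ 30, N2 ≠ N1 ✓), N3 = 17 + 2·23 = 63
check: N3/(N1+N3) with N1 = 17, N3 = 63 gives 63/80; |achieved − target| = 0 ≤ 63/8000 ✓

N1=17 N2=23 achieved=63/80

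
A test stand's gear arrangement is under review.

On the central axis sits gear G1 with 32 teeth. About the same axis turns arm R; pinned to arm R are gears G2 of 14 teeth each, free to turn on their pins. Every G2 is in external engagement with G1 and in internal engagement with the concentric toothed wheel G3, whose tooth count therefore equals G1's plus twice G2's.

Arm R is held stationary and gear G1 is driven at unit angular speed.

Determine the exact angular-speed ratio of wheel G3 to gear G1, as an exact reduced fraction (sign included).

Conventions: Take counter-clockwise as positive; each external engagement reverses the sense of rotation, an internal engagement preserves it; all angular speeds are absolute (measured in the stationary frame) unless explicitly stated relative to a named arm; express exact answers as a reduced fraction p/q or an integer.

planetary set (32T centre, 14T on arm, 60T internal) — Willis relation
ring teeth: 32 + 2·14 = 60
32(ω_sun−ω_arm) = −60(ω_ring−ω_arm),  ω_arm = 0, ω_sun = 1
ω_ring = 0 − (32/60)(1−0) = -8/15
ω_out/ω_in = -8/15

-8/15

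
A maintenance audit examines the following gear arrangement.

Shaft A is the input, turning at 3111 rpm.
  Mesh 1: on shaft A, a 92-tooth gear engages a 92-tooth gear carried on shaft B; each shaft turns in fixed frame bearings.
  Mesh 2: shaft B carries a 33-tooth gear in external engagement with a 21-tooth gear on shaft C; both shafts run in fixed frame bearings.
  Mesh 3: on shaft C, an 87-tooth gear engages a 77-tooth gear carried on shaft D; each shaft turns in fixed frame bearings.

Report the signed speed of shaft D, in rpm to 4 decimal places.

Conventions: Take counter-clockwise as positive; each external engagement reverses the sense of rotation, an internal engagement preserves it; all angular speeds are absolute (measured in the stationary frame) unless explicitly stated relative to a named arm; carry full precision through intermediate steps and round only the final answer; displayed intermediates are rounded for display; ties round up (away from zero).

-5523.6122 rpm

topology: fixed-axis compound train — 3 meshes, A→D
mesh 1 [92T→92T]: ω = 3111.0000×92/92 = 3111.0000 rpm, sense flips to −
mesh 2 [33T→21T]: ω = 3111.0000×33/21 = 4888.7143 rpm, sense flips to +
mesh 3 [87T→77T]: ω = 4888.7143×87/77 = 5523.6122 rpm, sense flips to −
signed output speed = -5523.6122 rpm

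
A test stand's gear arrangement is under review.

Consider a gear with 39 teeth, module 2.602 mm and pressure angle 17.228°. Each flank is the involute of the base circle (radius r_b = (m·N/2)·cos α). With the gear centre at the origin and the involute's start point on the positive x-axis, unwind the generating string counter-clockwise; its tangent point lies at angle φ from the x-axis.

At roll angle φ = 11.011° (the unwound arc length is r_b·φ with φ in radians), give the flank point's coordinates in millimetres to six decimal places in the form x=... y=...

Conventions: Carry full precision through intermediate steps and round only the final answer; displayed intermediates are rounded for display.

x=49.349205 y=0.114233

recognized (one wheel, involute flank): single-mesh tooth geometry, m = 2.602, N = 39
pitch radius r_p = m·N/2 = 2.602·39/2 = 50.739000
base radius r_b = r_p·cos α = 50.739000·cos 17.228° = 48.462531
roll angle φ = 11.011° = 0.19217820 rad
x = r_b·(cos φ + φ·sin φ) = 49.349205
y = r_b·(sin φ − φ·cos φ) = 0.114233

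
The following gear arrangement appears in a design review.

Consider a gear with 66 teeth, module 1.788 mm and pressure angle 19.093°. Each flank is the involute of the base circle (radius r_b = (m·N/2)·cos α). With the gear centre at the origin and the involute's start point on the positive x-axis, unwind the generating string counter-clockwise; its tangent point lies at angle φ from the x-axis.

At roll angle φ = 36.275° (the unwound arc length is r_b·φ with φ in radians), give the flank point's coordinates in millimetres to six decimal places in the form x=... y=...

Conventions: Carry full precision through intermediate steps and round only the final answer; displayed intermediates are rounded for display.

topology: single-mesh involute geometry — m = 1.788, N = 66
pitch radius r_p = m·N/2 = 1.788·66/2 = 59.004000
base radius r_b = r_p·cos α = 59.004000·cos 19.093° = 55.758124
roll angle φ = 36.275° = 0.63311819 rad
x = r_b·(cos φ + φ·sin φ) = 65.837975
y = r_b·(sin φ − φ·cos φ) = 4.530354

x=65.837975 y=4.530354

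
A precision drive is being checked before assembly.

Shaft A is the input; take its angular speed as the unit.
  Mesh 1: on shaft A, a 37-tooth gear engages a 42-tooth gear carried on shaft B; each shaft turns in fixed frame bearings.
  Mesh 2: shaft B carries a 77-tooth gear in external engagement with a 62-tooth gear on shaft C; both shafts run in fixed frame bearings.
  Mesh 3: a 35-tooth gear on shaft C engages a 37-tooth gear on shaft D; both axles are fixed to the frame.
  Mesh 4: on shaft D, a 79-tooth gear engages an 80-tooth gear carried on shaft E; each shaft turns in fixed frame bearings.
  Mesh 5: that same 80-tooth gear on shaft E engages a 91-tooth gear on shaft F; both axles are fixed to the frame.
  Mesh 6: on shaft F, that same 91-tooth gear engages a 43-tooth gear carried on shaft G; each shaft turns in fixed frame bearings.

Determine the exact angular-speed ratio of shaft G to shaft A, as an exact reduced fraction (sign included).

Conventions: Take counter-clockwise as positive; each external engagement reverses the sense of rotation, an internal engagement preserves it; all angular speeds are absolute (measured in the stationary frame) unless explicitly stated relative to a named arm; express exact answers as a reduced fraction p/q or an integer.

class = fixed-axis compound train [6 meshes; 6 ratios multiply, 6 sense flips]
mesh 1 [37T→42T]: running ratio 37/42, sense −
mesh 2 [77T→62T]: running ratio 407/372, sense +
mesh 3 [35T→37T]: running ratio 385/372, sense −
mesh 4 [79T→80T]: running ratio 6083/5952, sense +
mesh 5 [80T→91T]: running ratio 4345/4836, sense −
mesh 6 [91T→43T]: running ratio 30415/15996, sense +
ω_out/ω_in = 30415/15996

30415/15996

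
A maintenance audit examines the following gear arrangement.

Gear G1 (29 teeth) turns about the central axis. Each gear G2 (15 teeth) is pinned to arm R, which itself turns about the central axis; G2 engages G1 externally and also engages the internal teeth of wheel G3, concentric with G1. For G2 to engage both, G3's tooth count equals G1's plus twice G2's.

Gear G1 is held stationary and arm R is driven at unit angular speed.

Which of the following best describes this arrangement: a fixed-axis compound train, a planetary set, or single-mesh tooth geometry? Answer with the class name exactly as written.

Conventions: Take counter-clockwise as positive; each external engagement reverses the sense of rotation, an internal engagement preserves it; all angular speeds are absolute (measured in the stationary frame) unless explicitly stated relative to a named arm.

class = planetary set [G3 = 29+2·15 = 59; Willis about the carrier]
classification: planetary set

planetary set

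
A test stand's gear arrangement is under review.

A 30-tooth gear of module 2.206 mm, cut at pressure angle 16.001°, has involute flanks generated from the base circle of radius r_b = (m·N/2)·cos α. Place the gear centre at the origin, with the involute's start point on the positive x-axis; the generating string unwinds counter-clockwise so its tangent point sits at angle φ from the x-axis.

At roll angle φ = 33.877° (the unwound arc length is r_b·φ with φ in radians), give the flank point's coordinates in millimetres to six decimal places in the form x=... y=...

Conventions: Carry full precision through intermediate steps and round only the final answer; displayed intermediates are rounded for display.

recognized (one wheel, involute flank): single-mesh tooth geometry, m = 2.206, N = 30
pitch radius r_p = m·N/2 = 2.206·30/2 = 33.090000
base radius r_b = r_p·cos α = 33.090000·cos 16.001° = 31.807990
roll angle φ = 33.877° = 0.59126519 rad
x = r_b·(cos φ + φ·sin φ) = 36.891364
y = r_b·(sin φ − φ·cos φ) = 2.115936

x=36.891364 y=2.115936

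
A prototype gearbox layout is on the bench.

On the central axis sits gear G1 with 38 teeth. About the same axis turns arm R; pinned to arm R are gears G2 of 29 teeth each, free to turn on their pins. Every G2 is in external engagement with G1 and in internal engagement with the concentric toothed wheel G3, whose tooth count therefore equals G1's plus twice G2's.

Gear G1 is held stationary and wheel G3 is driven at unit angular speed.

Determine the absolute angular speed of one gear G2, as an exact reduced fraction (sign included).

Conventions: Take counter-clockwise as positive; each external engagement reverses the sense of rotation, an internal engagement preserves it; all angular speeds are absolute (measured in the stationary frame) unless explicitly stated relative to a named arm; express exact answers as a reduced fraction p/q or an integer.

48/29

topology: planetary set — G1 38T / G2 29T / G3 96T, arm = carrier (Willis)
ring teeth: 38 + 2·29 = 96
38(ω_sun−ω_arm) = −96(ω_ring−ω_arm),  ω_sun = 0, ω_ring = 1
38(0−ω_arm) = −96(1−ω_arm)  ⇒  134·ω_arm = 96  ⇒  ω_arm = 48/67
sun–planet mesh: 38·(0−48/67) = −29·(ω_p−ω_arm)  ⇒  ω_p−ω_arm = 1824/1943
ω_p = 48/67 + 1824/1943 = 48/29
exact speed ratio = 48/29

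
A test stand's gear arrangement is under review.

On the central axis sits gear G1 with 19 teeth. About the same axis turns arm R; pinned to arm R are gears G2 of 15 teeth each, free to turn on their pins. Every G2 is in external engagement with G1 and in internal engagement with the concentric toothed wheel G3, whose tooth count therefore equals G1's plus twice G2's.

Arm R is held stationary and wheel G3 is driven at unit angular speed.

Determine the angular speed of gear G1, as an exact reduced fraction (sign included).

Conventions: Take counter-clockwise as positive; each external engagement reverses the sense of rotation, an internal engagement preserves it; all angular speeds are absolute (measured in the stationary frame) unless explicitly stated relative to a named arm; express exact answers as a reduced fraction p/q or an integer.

recognized (axles ride arm R): planetary set, 19/15/49 teeth
ring teeth: 19 + 2·15 = 49
19(ω_sun−ω_arm) = −49(ω_ring−ω_arm),  ω_arm = 0, ω_ring = 1
ω_sun = 0 − (49/19)(1−0) = -49/19
exact speed ratio = -49/19

-49/19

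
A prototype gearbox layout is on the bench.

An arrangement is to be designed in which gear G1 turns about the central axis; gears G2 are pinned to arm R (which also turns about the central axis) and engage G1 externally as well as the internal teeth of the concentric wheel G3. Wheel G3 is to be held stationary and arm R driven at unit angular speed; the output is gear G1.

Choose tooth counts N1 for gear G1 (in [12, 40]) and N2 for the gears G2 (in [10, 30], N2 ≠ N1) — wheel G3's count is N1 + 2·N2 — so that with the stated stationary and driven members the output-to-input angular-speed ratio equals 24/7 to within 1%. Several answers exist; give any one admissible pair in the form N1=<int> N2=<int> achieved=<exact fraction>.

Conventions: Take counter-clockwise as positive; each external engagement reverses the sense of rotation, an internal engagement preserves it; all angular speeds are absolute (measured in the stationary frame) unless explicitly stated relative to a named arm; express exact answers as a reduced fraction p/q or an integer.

N1=14 N2=10 achieved=24/7

class = planetary set [ratio 24/7 wanted; Willis about the carrier]
Willis with ω_ring = 0: ω_sun/ω_arm = (N1+N3)/N1; set equal to 24/7  ⇒  N3/N1 = 24/7 − 1 = 17/7
N3 = N1 + 2·N2  ⇒  N2/N1 = (N3/N1 − 1)/2 = (17/7 − 1)/2 = 5/7
smallest multiple with N1 ≥ 12 and N2 ≥ 10: k = 2  ⇒  N1 = 2·7 = 14, N2 = 2·5 = 10 (N1 ≤ 40, N2 ≤ 30, N2 ≠ N1 ✓), N3 = 14 + 2·10 = 34
check: (N1+N3)/N1 with N1 = 14, N3 = 34 gives 24/7; |achieved − target| = 0 ≤ 6/175 ✓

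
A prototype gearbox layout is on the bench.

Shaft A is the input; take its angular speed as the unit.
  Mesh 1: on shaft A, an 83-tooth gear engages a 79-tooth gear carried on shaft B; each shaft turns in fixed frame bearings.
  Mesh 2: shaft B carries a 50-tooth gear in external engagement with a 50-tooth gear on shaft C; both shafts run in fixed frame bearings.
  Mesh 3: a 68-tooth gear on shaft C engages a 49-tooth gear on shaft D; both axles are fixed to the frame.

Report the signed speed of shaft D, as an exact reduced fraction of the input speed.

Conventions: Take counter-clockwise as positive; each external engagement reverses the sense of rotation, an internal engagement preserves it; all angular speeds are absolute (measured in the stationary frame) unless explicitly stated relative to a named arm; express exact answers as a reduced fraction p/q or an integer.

-5644/3871

3-mesh fixed-axis compound train (all bearings frame-fixed)
mesh 1 [83T→79T]: |ω|/ω_in = 1×83/79 = 83/79, sense flips to −
mesh 2 [50T→50T]: |ω|/ω_in = (83/79)×50/50 = 83/79, sense flips to +
mesh 3 [68T→49T]: |ω|/ω_in = (83/79)×68/49 = 5644/3871, sense flips to −
signed output speed (× input speed) = -5644/3871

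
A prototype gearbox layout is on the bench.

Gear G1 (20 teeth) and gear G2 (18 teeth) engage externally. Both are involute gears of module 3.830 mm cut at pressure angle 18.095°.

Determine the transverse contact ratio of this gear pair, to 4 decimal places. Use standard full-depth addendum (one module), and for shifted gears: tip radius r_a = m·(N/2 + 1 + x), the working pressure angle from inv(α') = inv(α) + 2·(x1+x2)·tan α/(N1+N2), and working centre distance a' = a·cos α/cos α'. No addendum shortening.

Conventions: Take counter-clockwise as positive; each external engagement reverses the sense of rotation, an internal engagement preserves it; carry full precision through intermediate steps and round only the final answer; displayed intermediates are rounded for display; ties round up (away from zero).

1.6117

single-mesh involute tooth geometry (20T engaging 18T at module 3.830)
base radii: r_b1 = 36.405791, r_b2 = 32.765212
tip radii: r_a1 = 42.130000, r_a2 = 38.300000
no profile shift: α' = α, a' = a
action lengths: √(r_a1²−r_b1²) = 21.202719, √(r_a2²−r_b2²) = 19.832572
base pitch p_b = π·m·cos α = 11.437216
CR = (21.202719 + 19.832572 − 72.770000·sin 18.09500°)/11.437216 = 1.611704
contact ratio ≈ 1.6117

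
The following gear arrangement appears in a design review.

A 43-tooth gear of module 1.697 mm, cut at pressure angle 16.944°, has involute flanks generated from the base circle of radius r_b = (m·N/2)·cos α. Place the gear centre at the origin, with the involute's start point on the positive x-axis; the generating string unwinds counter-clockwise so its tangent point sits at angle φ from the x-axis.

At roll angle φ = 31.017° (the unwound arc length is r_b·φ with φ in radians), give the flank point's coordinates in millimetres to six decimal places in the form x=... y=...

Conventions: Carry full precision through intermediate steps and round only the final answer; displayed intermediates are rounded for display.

class = single-mesh tooth geometry [base-circle involute, m = 1.697, 43T]
pitch radius r_p = m·N/2 = 1.697·43/2 = 36.485500
base radius r_b = r_p·cos α = 36.485500·cos 16.944° = 34.901667
roll angle φ = 31.017° = 0.54134877 rad
x = r_b·(cos φ + φ·sin φ) = 39.647154
y = r_b·(sin φ − φ·cos φ) = 1.792154

x=39.647154 y=1.792154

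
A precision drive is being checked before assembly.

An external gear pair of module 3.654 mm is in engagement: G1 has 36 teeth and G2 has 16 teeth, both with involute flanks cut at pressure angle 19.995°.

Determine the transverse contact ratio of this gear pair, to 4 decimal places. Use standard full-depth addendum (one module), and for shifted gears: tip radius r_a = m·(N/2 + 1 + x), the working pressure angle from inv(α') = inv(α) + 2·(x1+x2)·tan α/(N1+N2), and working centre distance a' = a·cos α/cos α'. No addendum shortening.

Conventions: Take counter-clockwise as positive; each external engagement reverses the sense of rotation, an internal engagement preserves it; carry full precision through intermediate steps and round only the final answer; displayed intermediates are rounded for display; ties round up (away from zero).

single-mesh involute tooth geometry (36T engaging 16T at module 3.654)
base radii: r_b1 = 61.807426, r_b2 = 27.469967
tip radii: r_a1 = 69.426000, r_a2 = 32.886000
no profile shift: α' = α, a' = a
action lengths: √(r_a1²−r_b1²) = 31.619797, √(r_a2²−r_b2²) = 18.080097
base pitch p_b = π·m·cos α = 10.787431
CR = (31.619797 + 18.080097 − 95.004000·sin 19.99500°)/10.787431 = 1.595783
contact ratio ≈ 1.5958

1.5958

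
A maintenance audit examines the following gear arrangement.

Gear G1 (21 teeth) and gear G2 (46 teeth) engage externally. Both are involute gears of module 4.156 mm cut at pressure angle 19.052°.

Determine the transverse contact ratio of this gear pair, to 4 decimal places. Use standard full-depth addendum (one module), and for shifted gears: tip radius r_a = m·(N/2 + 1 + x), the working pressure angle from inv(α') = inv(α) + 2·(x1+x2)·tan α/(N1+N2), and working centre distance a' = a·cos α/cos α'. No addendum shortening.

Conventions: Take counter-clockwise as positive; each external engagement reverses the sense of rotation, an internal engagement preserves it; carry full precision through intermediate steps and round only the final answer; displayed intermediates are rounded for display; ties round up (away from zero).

class = single-mesh tooth geometry [involute pair 21T × 46T, m = 4.156]
base radii: r_b1 = 41.247629, r_b2 = 90.351948
tip radii: r_a1 = 47.794000, r_a2 = 99.744000
no profile shift: α' = α, a' = a
action lengths: √(r_a1²−r_b1²) = 24.143313, √(r_a2²−r_b2²) = 42.253887
base pitch p_b = π·m·cos α = 12.341262
CR = (24.143313 + 42.253887 − 139.226000·sin 19.05200°)/12.341262 = 1.697573
contact ratio ≈ 1.6976

1.6976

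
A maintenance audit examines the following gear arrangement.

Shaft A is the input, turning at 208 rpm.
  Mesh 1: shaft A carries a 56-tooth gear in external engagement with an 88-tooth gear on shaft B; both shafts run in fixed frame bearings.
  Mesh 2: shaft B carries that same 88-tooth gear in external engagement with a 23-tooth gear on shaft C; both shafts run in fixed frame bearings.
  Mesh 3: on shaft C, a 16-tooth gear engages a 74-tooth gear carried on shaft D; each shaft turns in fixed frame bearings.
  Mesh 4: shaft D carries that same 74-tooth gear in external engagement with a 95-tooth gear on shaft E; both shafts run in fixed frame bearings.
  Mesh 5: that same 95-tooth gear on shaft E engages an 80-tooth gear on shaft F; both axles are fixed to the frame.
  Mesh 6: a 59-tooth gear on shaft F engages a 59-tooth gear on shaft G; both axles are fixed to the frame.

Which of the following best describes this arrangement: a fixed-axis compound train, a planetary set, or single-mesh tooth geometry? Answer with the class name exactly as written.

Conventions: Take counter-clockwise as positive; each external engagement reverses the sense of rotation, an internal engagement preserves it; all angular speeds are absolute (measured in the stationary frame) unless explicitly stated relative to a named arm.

fixed-axis compound train

class = fixed-axis compound train [6 meshes; 6 ratios multiply, 6 sense flips]
classification: fixed-axis compound train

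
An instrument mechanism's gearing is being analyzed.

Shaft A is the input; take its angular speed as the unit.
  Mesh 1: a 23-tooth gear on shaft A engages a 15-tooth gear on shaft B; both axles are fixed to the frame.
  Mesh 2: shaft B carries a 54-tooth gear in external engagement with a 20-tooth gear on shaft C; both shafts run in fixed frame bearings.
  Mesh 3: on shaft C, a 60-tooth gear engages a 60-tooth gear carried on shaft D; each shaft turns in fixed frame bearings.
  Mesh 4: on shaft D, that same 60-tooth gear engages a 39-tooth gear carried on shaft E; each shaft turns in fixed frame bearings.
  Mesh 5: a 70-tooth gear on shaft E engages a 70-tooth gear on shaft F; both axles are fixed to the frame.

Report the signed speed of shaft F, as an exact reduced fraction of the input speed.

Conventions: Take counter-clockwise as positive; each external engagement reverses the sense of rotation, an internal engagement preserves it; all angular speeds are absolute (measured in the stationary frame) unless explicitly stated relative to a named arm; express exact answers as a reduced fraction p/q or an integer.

5-mesh fixed-axis compound train (all bearings frame-fixed)
mesh 1 [23T→15T]: |ω|/ω_in = 1×23/15 = 23/15, sense flips to −
mesh 2 [54T→20T]: |ω|/ω_in = (23/15)×54/20 = 207/50, sense flips to +
mesh 3 [60T→60T]: |ω|/ω_in = (207/50)×60/60 = 207/50, sense flips to −
mesh 4 [60T→39T]: |ω|/ω_in = (207/50)×60/39 = 414/65, sense flips to +
mesh 5 [70T→70T]: |ω|/ω_in = (414/65)×70/70 = 414/65, sense flips to −
signed output speed (× input speed) = -414/65

-414/65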